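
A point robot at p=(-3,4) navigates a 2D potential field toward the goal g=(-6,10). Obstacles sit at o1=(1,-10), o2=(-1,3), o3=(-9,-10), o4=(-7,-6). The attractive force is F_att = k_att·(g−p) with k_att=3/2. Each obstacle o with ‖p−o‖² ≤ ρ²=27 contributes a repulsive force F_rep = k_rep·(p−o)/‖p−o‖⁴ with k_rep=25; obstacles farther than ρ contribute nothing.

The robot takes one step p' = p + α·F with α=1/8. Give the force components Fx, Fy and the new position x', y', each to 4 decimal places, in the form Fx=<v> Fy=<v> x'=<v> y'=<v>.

F_att = 3/2·(g−p) = 3/2·(-3,6) = (-4.5000,9.0000)
o1: d²=212 > ρ²=27 → inactive
o2: d²=5 ≤ ρ²=27; F_rep = 25·(-2,1)/5² = (-2.0000,1.0000)
o3: d²=232 > ρ²=27 → inactive
o4: d²=116 > ρ²=27 → inactive
F = F_att + ΣF_rep = (-6.5000,10.0000)
p' = p + 1/8·F = (-3.8125,5.2500)

Fx=-6.5000 Fy=10.0000 x'=-3.8125 y'=5.2500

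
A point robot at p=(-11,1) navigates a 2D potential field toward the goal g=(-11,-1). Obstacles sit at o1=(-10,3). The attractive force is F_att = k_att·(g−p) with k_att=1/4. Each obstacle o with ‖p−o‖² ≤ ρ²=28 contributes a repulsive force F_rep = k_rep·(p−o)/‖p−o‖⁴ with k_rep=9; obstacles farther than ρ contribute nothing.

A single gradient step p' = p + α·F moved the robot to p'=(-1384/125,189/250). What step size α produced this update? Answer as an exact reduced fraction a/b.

α = 1/5

F_att = 1/4·(g−p) = 1/4·(0,-2) = (0.0000,-0.5000)
o1: d²=5 ≤ ρ²=28; F_rep = 9·(-1,-2)/5² = (-0.3600,-0.7200)
F = F_att + ΣF_rep = (-0.3600,-1.2200)
Δp = p'−p = (-0.0720,-0.2440); α = Δx/Fx = (-9/125) / (-9/25) = 1/5
check: Δy/Fy = (-61/250) / (-61/50) = 1/5 ✓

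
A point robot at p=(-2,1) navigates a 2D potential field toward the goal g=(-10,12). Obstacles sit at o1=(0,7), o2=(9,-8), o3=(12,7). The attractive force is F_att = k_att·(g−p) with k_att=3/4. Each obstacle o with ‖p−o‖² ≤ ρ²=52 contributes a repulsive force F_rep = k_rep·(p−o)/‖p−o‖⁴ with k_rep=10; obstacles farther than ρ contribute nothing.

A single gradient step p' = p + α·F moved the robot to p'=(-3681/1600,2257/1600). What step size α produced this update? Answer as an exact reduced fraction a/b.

α = 1/20

F_att = 3/4·(g−p) = 3/4·(-8,11) = (-6.0000,8.2500)
o1: d²=40 ≤ ρ²=52; F_rep = 10·(-2,-6)/40² = (-0.0125,-0.0375)
o2: d²=202 > ρ²=52 → inactive
o3: d²=232 > ρ²=52 → inactive
F = F_att + ΣF_rep = (-6.0125,8.2125)
Δp = p'−p = (-0.3006,0.4106); α = Δx/Fx = (-481/1600) / (-481/80) = 1/20
check: Δy/Fy = (657/1600) / (657/80) = 1/20 ✓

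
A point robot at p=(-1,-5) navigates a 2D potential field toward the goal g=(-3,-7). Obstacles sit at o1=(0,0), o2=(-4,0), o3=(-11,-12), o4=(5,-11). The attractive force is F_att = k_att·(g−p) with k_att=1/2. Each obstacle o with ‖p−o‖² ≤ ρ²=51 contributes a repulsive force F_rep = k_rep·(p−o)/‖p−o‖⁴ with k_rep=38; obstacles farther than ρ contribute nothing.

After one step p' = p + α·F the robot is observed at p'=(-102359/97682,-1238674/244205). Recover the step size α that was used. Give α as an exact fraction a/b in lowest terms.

α = 1/20

F_att = 1/2·(g−p) = 1/2·(-2,-2) = (-1.0000,-1.0000)
o1: d²=26 ≤ ρ²=51; F_rep = 38·(-1,-5)/26² = (-0.0562,-0.2811)
o2: d²=34 ≤ ρ²=51; F_rep = 38·(3,-5)/34² = (0.0986,-0.1644)
o3: d²=149 > ρ²=51 → inactive
o4: d²=72 > ρ²=51 → inactive
F = F_att + ΣF_rep = (-0.9576,-1.4454)
Δp = p'−p = (-0.0479,-0.0723); α = Δx/Fx = (-4677/97682) / (-46770/48841) = 1/20
check: Δy/Fy = (-17649/244205) / (-70596/48841) = 1/20 ✓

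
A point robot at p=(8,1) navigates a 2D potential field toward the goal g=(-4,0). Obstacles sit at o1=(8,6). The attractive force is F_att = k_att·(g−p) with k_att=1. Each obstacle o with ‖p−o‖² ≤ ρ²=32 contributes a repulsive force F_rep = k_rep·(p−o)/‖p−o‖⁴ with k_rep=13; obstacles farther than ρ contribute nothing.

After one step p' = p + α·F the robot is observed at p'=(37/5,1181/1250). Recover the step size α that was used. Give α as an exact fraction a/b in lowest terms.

F_att = 1·(g−p) = 1·(-12,-1) = (-12.0000,-1.0000)
o1: d²=25 ≤ ρ²=32; F_rep = 13·(0,-5)/25² = (0.0000,-0.1040)
F = F_att + ΣF_rep = (-12.0000,-1.1040)
Δp = p'−p = (-0.6000,-0.0552); α = Δx/Fx = (-3/5) / (-12) = 1/20
check: Δy/Fy = (-69/1250) / (-138/125) = 1/20 ✓

α = 1/20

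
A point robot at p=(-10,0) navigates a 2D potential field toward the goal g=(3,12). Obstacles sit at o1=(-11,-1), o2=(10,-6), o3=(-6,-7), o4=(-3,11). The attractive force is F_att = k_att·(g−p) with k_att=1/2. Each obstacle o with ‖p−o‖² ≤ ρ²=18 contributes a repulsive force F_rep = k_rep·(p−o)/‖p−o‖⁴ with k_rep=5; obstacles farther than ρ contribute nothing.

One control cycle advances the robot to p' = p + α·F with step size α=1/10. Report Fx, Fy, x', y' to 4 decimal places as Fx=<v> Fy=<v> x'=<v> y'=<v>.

F_att = 1/2·(g−p) = 1/2·(13,12) = (6.5000,6.0000)
o1: d²=2 ≤ ρ²=18; F_rep = 5·(1,1)/2² = (1.2500,1.2500)
o2: d²=436 > ρ²=18 → inactive
o3: d²=65 > ρ²=18 → inactive
o4: d²=170 > ρ²=18 → inactive
F = F_att + ΣF_rep = (7.7500,7.2500)
p' = p + 1/10·F = (-9.2250,0.7250)

Fx=7.7500 Fy=7.2500 x'=-9.2250 y'=0.7250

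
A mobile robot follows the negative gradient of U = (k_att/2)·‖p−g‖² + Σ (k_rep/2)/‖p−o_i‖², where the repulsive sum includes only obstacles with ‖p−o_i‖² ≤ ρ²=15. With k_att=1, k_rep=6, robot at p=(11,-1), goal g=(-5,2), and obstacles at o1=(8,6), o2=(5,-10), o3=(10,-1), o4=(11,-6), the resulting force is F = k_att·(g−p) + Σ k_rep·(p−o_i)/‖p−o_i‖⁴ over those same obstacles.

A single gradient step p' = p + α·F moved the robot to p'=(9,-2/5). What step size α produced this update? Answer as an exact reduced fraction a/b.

α = 1/5

F_att = 1·(g−p) = 1·(-16,3) = (-16.0000,3.0000)
o1: d²=58 > ρ²=15 → inactive
o2: d²=117 > ρ²=15 → inactive
o3: d²=1 ≤ ρ²=15; F_rep = 6·(1,0)/1² = (6.0000,0.0000)
o4: d²=25 > ρ²=15 → inactive
F = F_att + ΣF_rep = (-10.0000,3.0000)
Δp = p'−p = (-2.0000,0.6000); α = Δx/Fx = (-2) / (-10) = 1/5
check: Δy/Fy = (3/5) / (3) = 1/5 ✓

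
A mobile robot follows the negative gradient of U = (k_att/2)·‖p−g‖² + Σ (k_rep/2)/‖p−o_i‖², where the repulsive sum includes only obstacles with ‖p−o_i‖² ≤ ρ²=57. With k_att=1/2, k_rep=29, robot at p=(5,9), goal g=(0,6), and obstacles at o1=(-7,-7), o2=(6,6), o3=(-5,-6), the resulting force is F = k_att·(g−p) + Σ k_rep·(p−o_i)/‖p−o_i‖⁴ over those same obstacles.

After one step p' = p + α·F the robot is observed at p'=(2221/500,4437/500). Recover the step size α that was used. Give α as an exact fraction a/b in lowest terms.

F_att = 1/2·(g−p) = 1/2·(-5,-3) = (-2.5000,-1.5000)
o1: d²=400 > ρ²=57 → inactive
o2: d²=10 ≤ ρ²=57; F_rep = 29·(-1,3)/10² = (-0.2900,0.8700)
o3: d²=325 > ρ²=57 → inactive
F = F_att + ΣF_rep = (-2.7900,-0.6300)
Δp = p'−p = (-0.5580,-0.1260); α = Δx/Fx = (-279/500) / (-279/100) = 1/5
check: Δy/Fy = (-63/500) / (-63/100) = 1/5 ✓

α = 1/5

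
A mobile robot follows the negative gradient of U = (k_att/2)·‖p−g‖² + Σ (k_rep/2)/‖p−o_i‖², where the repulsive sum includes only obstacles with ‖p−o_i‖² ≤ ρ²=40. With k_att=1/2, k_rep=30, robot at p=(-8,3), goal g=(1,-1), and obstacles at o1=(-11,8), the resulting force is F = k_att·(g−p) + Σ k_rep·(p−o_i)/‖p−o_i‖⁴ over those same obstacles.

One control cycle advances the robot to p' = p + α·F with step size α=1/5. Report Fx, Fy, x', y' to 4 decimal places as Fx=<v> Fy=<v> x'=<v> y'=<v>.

Fx=4.5779 Fy=-2.1298 x'=-7.0844 y'=2.5740

F_att = 1/2·(g−p) = 1/2·(9,-4) = (4.5000,-2.0000)
o1: d²=34 ≤ ρ²=40; F_rep = 30·(3,-5)/34² = (0.0779,-0.1298)
F = F_att + ΣF_rep = (4.5779,-2.1298)
p' = p + 1/5·F = (-7.0844,2.5740)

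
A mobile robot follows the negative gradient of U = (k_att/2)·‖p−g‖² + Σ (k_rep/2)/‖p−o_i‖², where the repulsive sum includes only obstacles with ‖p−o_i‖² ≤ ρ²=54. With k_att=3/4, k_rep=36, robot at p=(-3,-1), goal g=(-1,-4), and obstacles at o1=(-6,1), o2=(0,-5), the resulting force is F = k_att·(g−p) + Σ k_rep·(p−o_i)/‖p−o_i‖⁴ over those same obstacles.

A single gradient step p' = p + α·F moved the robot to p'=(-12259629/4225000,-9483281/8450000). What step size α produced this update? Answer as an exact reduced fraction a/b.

α = 1/20

F_att = 3/4·(g−p) = 3/4·(2,-3) = (1.5000,-2.2500)
o1: d²=13 ≤ ρ²=54; F_rep = 36·(3,-2)/13² = (0.6391,-0.4260)
o2: d²=25 ≤ ρ²=54; F_rep = 36·(-3,4)/25² = (-0.1728,0.2304)
F = F_att + ΣF_rep = (1.9663,-2.4456)
Δp = p'−p = (0.0983,-0.1223); α = Δx/Fx = (415371/4225000) / (415371/211250) = 1/20
check: Δy/Fy = (-1033281/8450000) / (-1033281/422500) = 1/20 ✓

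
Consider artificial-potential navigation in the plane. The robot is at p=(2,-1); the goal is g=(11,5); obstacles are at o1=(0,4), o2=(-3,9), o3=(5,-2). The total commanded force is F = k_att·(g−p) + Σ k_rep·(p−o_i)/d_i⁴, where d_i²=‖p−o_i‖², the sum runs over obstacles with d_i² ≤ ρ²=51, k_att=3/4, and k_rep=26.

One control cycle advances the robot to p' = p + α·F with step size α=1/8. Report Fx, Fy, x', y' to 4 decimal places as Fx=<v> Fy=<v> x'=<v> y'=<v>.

Fx=6.0318 Fy=4.6054 x'=2.7540 y'=-0.4243

F_att = 3/4·(g−p) = 3/4·(9,6) = (6.7500,4.5000)
o1: d²=29 ≤ ρ²=51; F_rep = 26·(2,-5)/29² = (0.0618,-0.1546)
o2: d²=125 > ρ²=51 → inactive
o3: d²=10 ≤ ρ²=51; F_rep = 26·(-3,1)/10² = (-0.7800,0.2600)
F = F_att + ΣF_rep = (6.0318,4.6054)
p' = p + 1/8·F = (2.7540,-0.4243)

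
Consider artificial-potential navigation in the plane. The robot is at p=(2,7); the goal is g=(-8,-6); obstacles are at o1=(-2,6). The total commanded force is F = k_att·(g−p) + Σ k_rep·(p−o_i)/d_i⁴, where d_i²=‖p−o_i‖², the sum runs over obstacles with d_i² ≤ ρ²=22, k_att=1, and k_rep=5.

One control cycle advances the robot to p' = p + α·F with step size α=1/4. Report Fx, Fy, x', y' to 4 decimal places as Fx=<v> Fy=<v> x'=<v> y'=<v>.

Fx=-9.9308 Fy=-12.9827 x'=-0.4827 y'=3.7543

F_att = 1·(g−p) = 1·(-10,-13) = (-10.0000,-13.0000)
o1: d²=17 ≤ ρ²=22; F_rep = 5·(4,1)/17² = (0.0692,0.0173)
F = F_att + ΣF_rep = (-9.9308,-12.9827)
p' = p + 1/4·F = (-0.4827,3.7543)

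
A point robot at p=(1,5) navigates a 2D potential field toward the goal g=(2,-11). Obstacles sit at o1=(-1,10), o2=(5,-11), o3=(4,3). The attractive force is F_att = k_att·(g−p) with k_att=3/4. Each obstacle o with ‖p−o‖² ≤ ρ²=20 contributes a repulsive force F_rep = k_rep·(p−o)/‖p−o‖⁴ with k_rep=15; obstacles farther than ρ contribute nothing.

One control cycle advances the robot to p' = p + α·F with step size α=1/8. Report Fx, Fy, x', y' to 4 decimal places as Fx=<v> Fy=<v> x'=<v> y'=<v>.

F_att = 3/4·(g−p) = 3/4·(1,-16) = (0.7500,-12.0000)
o1: d²=29 > ρ²=20 → inactive
o2: d²=272 > ρ²=20 → inactive
o3: d²=13 ≤ ρ²=20; F_rep = 15·(-3,2)/13² = (-0.2663,0.1775)
F = F_att + ΣF_rep = (0.4837,-11.8225)
p' = p + 1/8·F = (1.0605,3.5222)

Fx=0.4837 Fy=-11.8225 x'=1.0605 y'=3.5222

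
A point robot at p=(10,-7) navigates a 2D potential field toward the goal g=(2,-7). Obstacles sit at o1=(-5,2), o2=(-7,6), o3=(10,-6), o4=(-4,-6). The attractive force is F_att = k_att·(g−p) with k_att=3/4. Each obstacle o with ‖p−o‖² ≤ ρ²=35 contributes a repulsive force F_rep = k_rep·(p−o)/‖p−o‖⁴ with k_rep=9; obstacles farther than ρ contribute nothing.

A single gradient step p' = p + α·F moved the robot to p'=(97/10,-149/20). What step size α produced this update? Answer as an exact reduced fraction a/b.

F_att = 3/4·(g−p) = 3/4·(-8,0) = (-6.0000,0.0000)
o1: d²=306 > ρ²=35 → inactive
o2: d²=458 > ρ²=35 → inactive
o3: d²=1 ≤ ρ²=35; F_rep = 9·(0,-1)/1² = (0.0000,-9.0000)
o4: d²=197 > ρ²=35 → inactive
F = F_att + ΣF_rep = (-6.0000,-9.0000)
Δp = p'−p = (-0.3000,-0.4500); α = Δx/Fx = (-3/10) / (-6) = 1/20
check: Δy/Fy = (-9/20) / (-9) = 1/20 ✓

α = 1/20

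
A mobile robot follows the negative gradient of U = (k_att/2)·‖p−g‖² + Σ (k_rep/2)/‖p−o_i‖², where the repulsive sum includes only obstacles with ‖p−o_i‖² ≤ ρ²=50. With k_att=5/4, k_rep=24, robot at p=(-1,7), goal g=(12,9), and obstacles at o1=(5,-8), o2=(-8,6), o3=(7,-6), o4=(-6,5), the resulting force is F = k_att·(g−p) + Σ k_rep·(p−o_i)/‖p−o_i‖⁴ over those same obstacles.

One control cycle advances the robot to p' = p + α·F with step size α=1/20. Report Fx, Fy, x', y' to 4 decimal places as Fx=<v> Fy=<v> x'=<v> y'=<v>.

F_att = 5/4·(g−p) = 5/4·(13,2) = (16.2500,2.5000)
o1: d²=261 > ρ²=50 → inactive
o2: d²=50 ≤ ρ²=50; F_rep = 24·(7,1)/50² = (0.0672,0.0096)
o3: d²=233 > ρ²=50 → inactive
o4: d²=29 ≤ ρ²=50; F_rep = 24·(5,2)/29² = (0.1427,0.0571)
F = F_att + ΣF_rep = (16.4599,2.5667)
p' = p + 1/20·F = (-0.1770,7.1283)

Fx=16.4599 Fy=2.5667 x'=-0.1770 y'=7.1283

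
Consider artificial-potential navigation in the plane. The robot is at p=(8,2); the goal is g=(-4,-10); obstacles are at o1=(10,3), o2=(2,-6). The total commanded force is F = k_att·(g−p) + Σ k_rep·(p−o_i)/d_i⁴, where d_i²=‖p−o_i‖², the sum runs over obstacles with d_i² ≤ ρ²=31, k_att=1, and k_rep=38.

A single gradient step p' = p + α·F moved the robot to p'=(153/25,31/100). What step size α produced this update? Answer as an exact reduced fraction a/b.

α = 1/8

F_att = 1·(g−p) = 1·(-12,-12) = (-12.0000,-12.0000)
o1: d²=5 ≤ ρ²=31; F_rep = 38·(-2,-1)/5² = (-3.0400,-1.5200)
o2: d²=100 > ρ²=31 → inactive
F = F_att + ΣF_rep = (-15.0400,-13.5200)
Δp = p'−p = (-1.8800,-1.6900); α = Δx/Fx = (-47/25) / (-376/25) = 1/8
check: Δy/Fy = (-169/100) / (-338/25) = 1/8 ✓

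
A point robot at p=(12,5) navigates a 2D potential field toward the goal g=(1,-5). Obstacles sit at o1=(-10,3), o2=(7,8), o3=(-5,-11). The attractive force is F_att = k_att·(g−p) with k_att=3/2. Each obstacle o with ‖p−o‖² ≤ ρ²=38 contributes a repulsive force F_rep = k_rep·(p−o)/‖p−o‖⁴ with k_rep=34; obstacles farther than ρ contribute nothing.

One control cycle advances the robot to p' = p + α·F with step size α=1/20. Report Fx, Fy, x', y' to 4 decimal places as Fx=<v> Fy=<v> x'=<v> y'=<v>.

Fx=-16.3529 Fy=-15.0882 x'=11.1824 y'=4.2456

F_att = 3/2·(g−p) = 3/2·(-11,-10) = (-16.5000,-15.0000)
o1: d²=488 > ρ²=38 → inactive
o2: d²=34 ≤ ρ²=38; F_rep = 34·(5,-3)/34² = (0.1471,-0.0882)
o3: d²=545 > ρ²=38 → inactive
F = F_att + ΣF_rep = (-16.3529,-15.0882)
p' = p + 1/20·F = (11.1824,4.2456)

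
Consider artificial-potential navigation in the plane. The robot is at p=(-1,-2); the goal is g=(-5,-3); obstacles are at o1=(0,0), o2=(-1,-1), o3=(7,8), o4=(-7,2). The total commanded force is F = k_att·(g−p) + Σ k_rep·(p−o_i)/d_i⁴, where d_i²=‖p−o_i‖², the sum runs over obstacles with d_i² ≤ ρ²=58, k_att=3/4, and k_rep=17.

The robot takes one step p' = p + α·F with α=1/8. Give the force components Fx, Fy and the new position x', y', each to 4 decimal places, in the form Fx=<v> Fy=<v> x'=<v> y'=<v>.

Fx=-3.6423 Fy=-19.1351 x'=-1.4553 y'=-4.3919

F_att = 3/4·(g−p) = 3/4·(-4,-1) = (-3.0000,-0.7500)
o1: d²=5 ≤ ρ²=58; F_rep = 17·(-1,-2)/5² = (-0.6800,-1.3600)
o2: d²=1 ≤ ρ²=58; F_rep = 17·(0,-1)/1² = (0.0000,-17.0000)
o3: d²=164 > ρ²=58 → inactive
o4: d²=52 ≤ ρ²=58; F_rep = 17·(6,-4)/52² = (0.0377,-0.0251)
F = F_att + ΣF_rep = (-3.6423,-19.1351)
p' = p + 1/8·F = (-1.4553,-4.3919)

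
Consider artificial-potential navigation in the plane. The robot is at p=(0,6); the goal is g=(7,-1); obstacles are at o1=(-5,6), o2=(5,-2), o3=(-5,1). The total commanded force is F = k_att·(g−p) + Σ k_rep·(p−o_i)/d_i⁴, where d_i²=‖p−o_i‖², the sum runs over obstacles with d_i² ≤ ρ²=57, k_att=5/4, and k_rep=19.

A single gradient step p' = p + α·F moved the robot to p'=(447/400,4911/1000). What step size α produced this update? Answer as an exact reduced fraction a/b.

α = 1/8

F_att = 5/4·(g−p) = 5/4·(7,-7) = (8.7500,-8.7500)
o1: d²=25 ≤ ρ²=57; F_rep = 19·(5,0)/25² = (0.1520,0.0000)
o2: d²=89 > ρ²=57 → inactive
o3: d²=50 ≤ ρ²=57; F_rep = 19·(5,5)/50² = (0.0380,0.0380)
F = F_att + ΣF_rep = (8.9400,-8.7120)
Δp = p'−p = (1.1175,-1.0890); α = Δx/Fx = (447/400) / (447/50) = 1/8
check: Δy/Fy = (-1089/1000) / (-1089/125) = 1/8 ✓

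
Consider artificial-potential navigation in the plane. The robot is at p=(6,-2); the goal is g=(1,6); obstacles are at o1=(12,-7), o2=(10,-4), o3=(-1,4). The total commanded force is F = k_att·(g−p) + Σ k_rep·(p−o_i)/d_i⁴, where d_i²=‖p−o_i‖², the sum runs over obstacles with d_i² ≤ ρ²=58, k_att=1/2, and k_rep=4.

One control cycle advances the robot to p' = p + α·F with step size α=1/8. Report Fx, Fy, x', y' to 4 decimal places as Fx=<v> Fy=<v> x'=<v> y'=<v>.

Fx=-2.5400 Fy=4.0200 x'=5.6825 y'=-1.4975

F_att = 1/2·(g−p) = 1/2·(-5,8) = (-2.5000,4.0000)
o1: d²=61 > ρ²=58 → inactive
o2: d²=20 ≤ ρ²=58; F_rep = 4·(-4,2)/20² = (-0.0400,0.0200)
o3: d²=85 > ρ²=58 → inactive
F = F_att + ΣF_rep = (-2.5400,4.0200)
p' = p + 1/8·F = (5.6825,-1.4975)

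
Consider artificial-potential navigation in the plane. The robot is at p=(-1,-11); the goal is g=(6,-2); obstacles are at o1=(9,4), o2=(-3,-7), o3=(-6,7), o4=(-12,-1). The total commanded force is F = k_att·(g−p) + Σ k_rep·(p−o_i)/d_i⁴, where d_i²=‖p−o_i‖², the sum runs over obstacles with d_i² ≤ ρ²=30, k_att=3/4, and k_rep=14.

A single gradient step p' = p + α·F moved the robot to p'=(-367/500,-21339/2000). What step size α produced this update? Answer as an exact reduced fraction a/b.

F_att = 3/4·(g−p) = 3/4·(7,9) = (5.2500,6.7500)
o1: d²=325 > ρ²=30 → inactive
o2: d²=20 ≤ ρ²=30; F_rep = 14·(2,-4)/20² = (0.0700,-0.1400)
o3: d²=349 > ρ²=30 → inactive
o4: d²=221 > ρ²=30 → inactive
F = F_att + ΣF_rep = (5.3200,6.6100)
Δp = p'−p = (0.2660,0.3305); α = Δx/Fx = (133/500) / (133/25) = 1/20
check: Δy/Fy = (661/2000) / (661/100) = 1/20 ✓

α = 1/20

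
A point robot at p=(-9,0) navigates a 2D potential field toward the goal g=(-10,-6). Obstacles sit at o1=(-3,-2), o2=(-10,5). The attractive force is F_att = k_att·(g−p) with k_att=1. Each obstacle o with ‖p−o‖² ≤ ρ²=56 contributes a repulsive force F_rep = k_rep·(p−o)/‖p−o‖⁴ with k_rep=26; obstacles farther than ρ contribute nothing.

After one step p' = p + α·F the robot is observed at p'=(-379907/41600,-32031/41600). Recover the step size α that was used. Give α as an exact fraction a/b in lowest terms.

α = 1/8

F_att = 1·(g−p) = 1·(-1,-6) = (-1.0000,-6.0000)
o1: d²=40 ≤ ρ²=56; F_rep = 26·(-6,2)/40² = (-0.0975,0.0325)
o2: d²=26 ≤ ρ²=56; F_rep = 26·(1,-5)/26² = (0.0385,-0.1923)
F = F_att + ΣF_rep = (-1.0590,-6.1598)
Δp = p'−p = (-0.1324,-0.7700); α = Δx/Fx = (-5507/41600) / (-5507/5200) = 1/8
check: Δy/Fy = (-32031/41600) / (-32031/5200) = 1/8 ✓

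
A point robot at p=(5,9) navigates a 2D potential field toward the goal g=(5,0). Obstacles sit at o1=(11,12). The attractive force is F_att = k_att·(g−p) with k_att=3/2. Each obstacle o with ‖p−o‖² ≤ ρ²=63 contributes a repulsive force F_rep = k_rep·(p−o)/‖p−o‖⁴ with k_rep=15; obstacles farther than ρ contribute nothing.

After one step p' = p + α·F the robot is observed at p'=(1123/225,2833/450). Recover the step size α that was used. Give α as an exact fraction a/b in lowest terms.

α = 1/5

F_att = 3/2·(g−p) = 3/2·(0,-9) = (0.0000,-13.5000)
o1: d²=45 ≤ ρ²=63; F_rep = 15·(-6,-3)/45² = (-0.0444,-0.0222)
F = F_att + ΣF_rep = (-0.0444,-13.5222)
Δp = p'−p = (-0.0089,-2.7044); α = Δx/Fx = (-2/225) / (-2/45) = 1/5
check: Δy/Fy = (-1217/450) / (-1217/90) = 1/5 ✓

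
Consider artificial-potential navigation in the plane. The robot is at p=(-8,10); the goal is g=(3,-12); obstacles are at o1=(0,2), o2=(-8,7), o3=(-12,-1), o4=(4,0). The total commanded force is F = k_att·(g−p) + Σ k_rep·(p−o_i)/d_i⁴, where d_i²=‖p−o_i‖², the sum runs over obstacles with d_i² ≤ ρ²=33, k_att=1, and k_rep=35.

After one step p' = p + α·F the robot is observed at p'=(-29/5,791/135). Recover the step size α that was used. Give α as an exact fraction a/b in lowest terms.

F_att = 1·(g−p) = 1·(11,-22) = (11.0000,-22.0000)
o1: d²=128 > ρ²=33 → inactive
o2: d²=9 ≤ ρ²=33; F_rep = 35·(0,3)/9² = (0.0000,1.2963)
o3: d²=137 > ρ²=33 → inactive
o4: d²=244 > ρ²=33 → inactive
F = F_att + ΣF_rep = (11.0000,-20.7037)
Δp = p'−p = (2.2000,-4.1407); α = Δx/Fx = (11/5) / (11) = 1/5
check: Δy/Fy = (-559/135) / (-559/27) = 1/5 ✓

α = 1/5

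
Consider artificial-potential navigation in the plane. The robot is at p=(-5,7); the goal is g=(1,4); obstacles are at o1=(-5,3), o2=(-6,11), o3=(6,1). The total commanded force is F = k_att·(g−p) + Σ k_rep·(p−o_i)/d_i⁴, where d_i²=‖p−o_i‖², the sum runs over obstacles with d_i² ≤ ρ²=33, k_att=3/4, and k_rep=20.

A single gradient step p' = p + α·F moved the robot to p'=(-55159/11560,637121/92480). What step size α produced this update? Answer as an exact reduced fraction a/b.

F_att = 3/4·(g−p) = 3/4·(6,-3) = (4.5000,-2.2500)
o1: d²=16 ≤ ρ²=33; F_rep = 20·(0,4)/16² = (0.0000,0.3125)
o2: d²=17 ≤ ρ²=33; F_rep = 20·(1,-4)/17² = (0.0692,-0.2768)
o3: d²=157 > ρ²=33 → inactive
F = F_att + ΣF_rep = (4.5692,-2.2143)
Δp = p'−p = (0.2285,-0.1107); α = Δx/Fx = (2641/11560) / (2641/578) = 1/20
check: Δy/Fy = (-10239/92480) / (-10239/4624) = 1/20 ✓

α = 1/20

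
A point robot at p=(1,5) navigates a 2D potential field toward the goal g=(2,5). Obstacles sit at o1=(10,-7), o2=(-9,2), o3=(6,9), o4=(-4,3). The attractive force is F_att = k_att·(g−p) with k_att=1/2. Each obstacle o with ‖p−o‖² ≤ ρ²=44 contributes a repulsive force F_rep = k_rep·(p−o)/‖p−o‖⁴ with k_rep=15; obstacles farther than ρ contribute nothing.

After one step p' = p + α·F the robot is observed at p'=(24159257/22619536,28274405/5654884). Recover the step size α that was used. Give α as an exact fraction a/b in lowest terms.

α = 1/8

F_att = 1/2·(g−p) = 1/2·(1,0) = (0.5000,0.0000)
o1: d²=225 > ρ²=44 → inactive
o2: d²=109 > ρ²=44 → inactive
o3: d²=41 ≤ ρ²=44; F_rep = 15·(-5,-4)/41² = (-0.0446,-0.0357)
o4: d²=29 ≤ ρ²=44; F_rep = 15·(5,2)/29² = (0.0892,0.0357)
F = F_att + ΣF_rep = (0.5446,-0.0000)
Δp = p'−p = (0.0681,-0.0000); α = Δx/Fx = (1539721/22619536) / (1539721/2827442) = 1/8
check: Δy/Fy = (-15/5654884) / (-30/1413721) = 1/8 ✓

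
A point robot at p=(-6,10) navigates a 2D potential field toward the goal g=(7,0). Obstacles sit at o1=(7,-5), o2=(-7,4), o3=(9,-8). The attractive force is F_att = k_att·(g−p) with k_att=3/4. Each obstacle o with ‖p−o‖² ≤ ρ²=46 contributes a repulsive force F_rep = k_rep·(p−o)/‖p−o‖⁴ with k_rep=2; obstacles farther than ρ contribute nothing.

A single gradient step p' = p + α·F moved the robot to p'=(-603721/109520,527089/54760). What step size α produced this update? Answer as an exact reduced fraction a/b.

F_att = 3/4·(g−p) = 3/4·(13,-10) = (9.7500,-7.5000)
o1: d²=394 > ρ²=46 → inactive
o2: d²=37 ≤ ρ²=46; F_rep = 2·(1,6)/37² = (0.0015,0.0088)
o3: d²=549 > ρ²=46 → inactive
F = F_att + ΣF_rep = (9.7515,-7.4912)
Δp = p'−p = (0.4876,-0.3746); α = Δx/Fx = (53399/109520) / (53399/5476) = 1/20
check: Δy/Fy = (-20511/54760) / (-20511/2738) = 1/20 ✓

α = 1/20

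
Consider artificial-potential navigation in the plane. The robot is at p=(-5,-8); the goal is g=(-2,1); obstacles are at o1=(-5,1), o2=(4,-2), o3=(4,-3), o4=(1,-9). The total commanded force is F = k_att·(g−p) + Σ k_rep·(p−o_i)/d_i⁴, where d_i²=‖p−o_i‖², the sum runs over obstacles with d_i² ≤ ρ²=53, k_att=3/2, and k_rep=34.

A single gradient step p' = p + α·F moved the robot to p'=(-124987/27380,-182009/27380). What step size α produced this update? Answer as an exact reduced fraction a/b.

F_att = 3/2·(g−p) = 3/2·(3,9) = (4.5000,13.5000)
o1: d²=81 > ρ²=53 → inactive
o2: d²=117 > ρ²=53 → inactive
o3: d²=106 > ρ²=53 → inactive
o4: d²=37 ≤ ρ²=53; F_rep = 34·(-6,1)/37² = (-0.1490,0.0248)
F = F_att + ΣF_rep = (4.3510,13.5248)
Δp = p'−p = (0.4351,1.3525); α = Δx/Fx = (11913/27380) / (11913/2738) = 1/10
check: Δy/Fy = (37031/27380) / (37031/2738) = 1/10 ✓

α = 1/10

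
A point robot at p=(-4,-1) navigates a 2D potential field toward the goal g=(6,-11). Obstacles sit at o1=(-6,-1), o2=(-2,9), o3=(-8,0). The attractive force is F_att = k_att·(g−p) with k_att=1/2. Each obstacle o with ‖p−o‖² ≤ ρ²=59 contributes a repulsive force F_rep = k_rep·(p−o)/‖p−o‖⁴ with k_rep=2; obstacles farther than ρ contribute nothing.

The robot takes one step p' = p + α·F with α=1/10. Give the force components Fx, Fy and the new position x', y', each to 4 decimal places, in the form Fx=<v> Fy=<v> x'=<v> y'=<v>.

Fx=5.2777 Fy=-5.0069 x'=-3.4722 y'=-1.5007

F_att = 1/2·(g−p) = 1/2·(10,-10) = (5.0000,-5.0000)
o1: d²=4 ≤ ρ²=59; F_rep = 2·(2,0)/4² = (0.2500,0.0000)
o2: d²=104 > ρ²=59 → inactive
o3: d²=17 ≤ ρ²=59; F_rep = 2·(4,-1)/17² = (0.0277,-0.0069)
F = F_att + ΣF_rep = (5.2777,-5.0069)
p' = p + 1/10·F = (-3.4722,-1.5007)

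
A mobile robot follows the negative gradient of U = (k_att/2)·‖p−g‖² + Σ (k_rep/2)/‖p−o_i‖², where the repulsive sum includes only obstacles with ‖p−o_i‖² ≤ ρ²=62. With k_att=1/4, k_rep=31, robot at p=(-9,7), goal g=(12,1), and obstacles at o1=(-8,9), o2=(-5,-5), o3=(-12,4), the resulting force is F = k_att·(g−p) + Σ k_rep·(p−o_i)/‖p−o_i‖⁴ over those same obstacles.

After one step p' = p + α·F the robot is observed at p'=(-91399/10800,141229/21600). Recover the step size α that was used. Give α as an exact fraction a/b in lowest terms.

F_att = 1/4·(g−p) = 1/4·(21,-6) = (5.2500,-1.5000)
o1: d²=5 ≤ ρ²=62; F_rep = 31·(-1,-2)/5² = (-1.2400,-2.4800)
o2: d²=160 > ρ²=62 → inactive
o3: d²=18 ≤ ρ²=62; F_rep = 31·(3,3)/18² = (0.2870,0.2870)
F = F_att + ΣF_rep = (4.2970,-3.6930)
Δp = p'−p = (0.5371,-0.4616); α = Δx/Fx = (5801/10800) / (5801/1350) = 1/8
check: Δy/Fy = (-9971/21600) / (-9971/2700) = 1/8 ✓

α = 1/8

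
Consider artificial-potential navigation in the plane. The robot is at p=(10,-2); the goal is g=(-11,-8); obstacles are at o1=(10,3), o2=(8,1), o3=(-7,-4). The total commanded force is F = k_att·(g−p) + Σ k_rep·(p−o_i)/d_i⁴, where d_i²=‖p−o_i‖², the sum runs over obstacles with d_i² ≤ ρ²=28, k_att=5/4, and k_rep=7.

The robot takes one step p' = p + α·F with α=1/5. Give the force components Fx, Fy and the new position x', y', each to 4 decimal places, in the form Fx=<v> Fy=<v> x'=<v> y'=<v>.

Fx=-26.1672 Fy=-7.6803 x'=4.7666 y'=-3.5361

F_att = 5/4·(g−p) = 5/4·(-21,-6) = (-26.2500,-7.5000)
o1: d²=25 ≤ ρ²=28; F_rep = 7·(0,-5)/25² = (0.0000,-0.0560)
o2: d²=13 ≤ ρ²=28; F_rep = 7·(2,-3)/13² = (0.0828,-0.1243)
o3: d²=293 > ρ²=28 → inactive
F = F_att + ΣF_rep = (-26.1672,-7.6803)
p' = p + 1/5·F = (4.7666,-3.5361)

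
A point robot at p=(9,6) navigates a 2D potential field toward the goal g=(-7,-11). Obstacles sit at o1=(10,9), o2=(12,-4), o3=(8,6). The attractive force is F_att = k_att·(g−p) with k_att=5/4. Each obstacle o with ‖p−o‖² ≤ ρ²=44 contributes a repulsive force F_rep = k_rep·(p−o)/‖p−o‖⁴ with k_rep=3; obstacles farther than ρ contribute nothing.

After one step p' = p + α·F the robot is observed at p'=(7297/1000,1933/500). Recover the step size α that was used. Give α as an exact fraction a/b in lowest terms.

α = 1/10

F_att = 5/4·(g−p) = 5/4·(-16,-17) = (-20.0000,-21.2500)
o1: d²=10 ≤ ρ²=44; F_rep = 3·(-1,-3)/10² = (-0.0300,-0.0900)
o2: d²=109 > ρ²=44 → inactive
o3: d²=1 ≤ ρ²=44; F_rep = 3·(1,0)/1² = (3.0000,0.0000)
F = F_att + ΣF_rep = (-17.0300,-21.3400)
Δp = p'−p = (-1.7030,-2.1340); α = Δx/Fx = (-1703/1000) / (-1703/100) = 1/10
check: Δy/Fy = (-1067/500) / (-1067/50) = 1/10 ✓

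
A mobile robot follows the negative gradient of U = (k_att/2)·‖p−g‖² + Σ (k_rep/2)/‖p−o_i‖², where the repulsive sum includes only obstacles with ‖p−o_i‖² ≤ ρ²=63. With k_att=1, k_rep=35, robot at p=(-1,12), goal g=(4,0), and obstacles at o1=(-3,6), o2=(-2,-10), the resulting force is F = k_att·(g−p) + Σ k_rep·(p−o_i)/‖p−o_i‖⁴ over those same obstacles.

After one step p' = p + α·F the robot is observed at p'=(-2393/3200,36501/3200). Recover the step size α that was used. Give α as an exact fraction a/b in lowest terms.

α = 1/20

F_att = 1·(g−p) = 1·(5,-12) = (5.0000,-12.0000)
o1: d²=40 ≤ ρ²=63; F_rep = 35·(2,6)/40² = (0.0437,0.1313)
o2: d²=485 > ρ²=63 → inactive
F = F_att + ΣF_rep = (5.0438,-11.8688)
Δp = p'−p = (0.2522,-0.5934); α = Δx/Fx = (807/3200) / (807/160) = 1/20
check: Δy/Fy = (-1899/3200) / (-1899/160) = 1/20 ✓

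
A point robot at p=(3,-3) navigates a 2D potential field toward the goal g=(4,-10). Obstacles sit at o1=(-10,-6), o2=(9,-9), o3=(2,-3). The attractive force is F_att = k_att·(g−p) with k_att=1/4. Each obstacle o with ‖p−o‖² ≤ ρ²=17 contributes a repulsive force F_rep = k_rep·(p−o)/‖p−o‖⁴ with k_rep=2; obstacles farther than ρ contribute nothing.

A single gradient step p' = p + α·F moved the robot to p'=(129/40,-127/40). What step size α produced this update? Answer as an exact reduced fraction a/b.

F_att = 1/4·(g−p) = 1/4·(1,-7) = (0.2500,-1.7500)
o1: d²=178 > ρ²=17 → inactive
o2: d²=72 > ρ²=17 → inactive
o3: d²=1 ≤ ρ²=17; F_rep = 2·(1,0)/1² = (2.0000,0.0000)
F = F_att + ΣF_rep = (2.2500,-1.7500)
Δp = p'−p = (0.2250,-0.1750); α = Δx/Fx = (9/40) / (9/4) = 1/10
check: Δy/Fy = (-7/40) / (-7/4) = 1/10 ✓

α = 1/10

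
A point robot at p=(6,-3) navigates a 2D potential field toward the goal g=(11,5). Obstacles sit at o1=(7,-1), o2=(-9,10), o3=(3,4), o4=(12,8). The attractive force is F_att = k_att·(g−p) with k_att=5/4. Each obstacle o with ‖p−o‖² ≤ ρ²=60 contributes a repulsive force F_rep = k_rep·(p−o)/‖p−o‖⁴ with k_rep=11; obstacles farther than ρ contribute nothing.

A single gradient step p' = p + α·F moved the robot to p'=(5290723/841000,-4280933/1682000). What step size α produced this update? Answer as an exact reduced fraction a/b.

α = 1/20

F_att = 5/4·(g−p) = 5/4·(5,8) = (6.2500,10.0000)
o1: d²=5 ≤ ρ²=60; F_rep = 11·(-1,-2)/5² = (-0.4400,-0.8800)
o2: d²=394 > ρ²=60 → inactive
o3: d²=58 ≤ ρ²=60; F_rep = 11·(3,-7)/58² = (0.0098,-0.0229)
o4: d²=157 > ρ²=60 → inactive
F = F_att + ΣF_rep = (5.8198,9.0971)
Δp = p'−p = (0.2910,0.4549); α = Δx/Fx = (244723/841000) / (244723/42050) = 1/20
check: Δy/Fy = (765067/1682000) / (765067/84100) = 1/20 ✓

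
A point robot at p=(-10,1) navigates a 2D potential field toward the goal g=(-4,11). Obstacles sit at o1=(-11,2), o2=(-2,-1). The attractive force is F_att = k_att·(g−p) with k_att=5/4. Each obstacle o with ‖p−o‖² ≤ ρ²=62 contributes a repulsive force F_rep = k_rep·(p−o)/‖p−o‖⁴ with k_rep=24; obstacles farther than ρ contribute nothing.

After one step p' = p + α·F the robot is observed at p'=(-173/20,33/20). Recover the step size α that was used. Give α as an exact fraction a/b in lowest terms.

α = 1/10

F_att = 5/4·(g−p) = 5/4·(6,10) = (7.5000,12.5000)
o1: d²=2 ≤ ρ²=62; F_rep = 24·(1,-1)/2² = (6.0000,-6.0000)
o2: d²=68 > ρ²=62 → inactive
F = F_att + ΣF_rep = (13.5000,6.5000)
Δp = p'−p = (1.3500,0.6500); α = Δx/Fx = (27/20) / (27/2) = 1/10
check: Δy/Fy = (13/20) / (13/2) = 1/10 ✓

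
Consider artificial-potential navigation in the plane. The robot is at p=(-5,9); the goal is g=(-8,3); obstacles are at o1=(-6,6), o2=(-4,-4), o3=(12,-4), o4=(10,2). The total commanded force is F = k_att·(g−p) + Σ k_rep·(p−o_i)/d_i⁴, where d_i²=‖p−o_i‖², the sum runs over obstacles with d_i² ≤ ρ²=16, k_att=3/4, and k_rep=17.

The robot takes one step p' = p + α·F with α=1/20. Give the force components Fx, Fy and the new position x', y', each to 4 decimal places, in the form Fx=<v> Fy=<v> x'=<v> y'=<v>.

F_att = 3/4·(g−p) = 3/4·(-3,-6) = (-2.2500,-4.5000)
o1: d²=10 ≤ ρ²=16; F_rep = 17·(1,3)/10² = (0.1700,0.5100)
o2: d²=170 > ρ²=16 → inactive
o3: d²=458 > ρ²=16 → inactive
o4: d²=274 > ρ²=16 → inactive
F = F_att + ΣF_rep = (-2.0800,-3.9900)
p' = p + 1/20·F = (-5.1040,8.8005)

Fx=-2.0800 Fy=-3.9900 x'=-5.1040 y'=8.8005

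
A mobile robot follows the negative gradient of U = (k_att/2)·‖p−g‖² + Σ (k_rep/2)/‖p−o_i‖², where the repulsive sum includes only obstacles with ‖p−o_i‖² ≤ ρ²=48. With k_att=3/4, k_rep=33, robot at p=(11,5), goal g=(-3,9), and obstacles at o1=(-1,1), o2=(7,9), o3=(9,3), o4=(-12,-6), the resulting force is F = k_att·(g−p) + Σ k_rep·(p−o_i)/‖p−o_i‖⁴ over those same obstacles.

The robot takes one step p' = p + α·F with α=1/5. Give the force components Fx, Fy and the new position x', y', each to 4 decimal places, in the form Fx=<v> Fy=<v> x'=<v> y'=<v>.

F_att = 3/4·(g−p) = 3/4·(-14,4) = (-10.5000,3.0000)
o1: d²=160 > ρ²=48 → inactive
o2: d²=32 ≤ ρ²=48; F_rep = 33·(4,-4)/32² = (0.1289,-0.1289)
o3: d²=8 ≤ ρ²=48; F_rep = 33·(2,2)/8² = (1.0312,1.0312)
o4: d²=650 > ρ²=48 → inactive
F = F_att + ΣF_rep = (-9.3398,3.9023)
p' = p + 1/5·F = (9.1320,5.7805)

Fx=-9.3398 Fy=3.9023 x'=9.1320 y'=5.7805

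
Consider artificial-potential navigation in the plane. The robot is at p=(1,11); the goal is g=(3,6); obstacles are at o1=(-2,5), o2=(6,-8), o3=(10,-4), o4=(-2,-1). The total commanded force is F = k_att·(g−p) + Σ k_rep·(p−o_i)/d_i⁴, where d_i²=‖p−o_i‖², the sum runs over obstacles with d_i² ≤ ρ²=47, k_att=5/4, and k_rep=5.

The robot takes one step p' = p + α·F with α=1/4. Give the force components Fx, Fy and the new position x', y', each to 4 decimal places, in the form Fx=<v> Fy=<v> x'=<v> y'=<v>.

F_att = 5/4·(g−p) = 5/4·(2,-5) = (2.5000,-6.2500)
o1: d²=45 ≤ ρ²=47; F_rep = 5·(3,6)/45² = (0.0074,0.0148)
o2: d²=386 > ρ²=47 → inactive
o3: d²=306 > ρ²=47 → inactive
o4: d²=153 > ρ²=47 → inactive
F = F_att + ΣF_rep = (2.5074,-6.2352)
p' = p + 1/4·F = (1.6269,9.4412)

Fx=2.5074 Fy=-6.2352 x'=1.6269 y'=9.4412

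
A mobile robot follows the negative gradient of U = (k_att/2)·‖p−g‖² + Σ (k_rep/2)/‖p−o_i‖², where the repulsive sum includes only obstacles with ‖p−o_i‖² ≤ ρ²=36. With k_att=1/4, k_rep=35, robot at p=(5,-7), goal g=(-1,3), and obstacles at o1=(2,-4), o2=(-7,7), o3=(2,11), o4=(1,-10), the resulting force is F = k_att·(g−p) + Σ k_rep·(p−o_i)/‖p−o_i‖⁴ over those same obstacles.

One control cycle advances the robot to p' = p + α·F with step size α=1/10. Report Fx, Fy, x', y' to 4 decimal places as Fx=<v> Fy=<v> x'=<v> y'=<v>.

Fx=-0.9519 Fy=2.3439 x'=4.9048 y'=-6.7656

F_att = 1/4·(g−p) = 1/4·(-6,10) = (-1.5000,2.5000)
o1: d²=18 ≤ ρ²=36; F_rep = 35·(3,-3)/18² = (0.3241,-0.3241)
o2: d²=340 > ρ²=36 → inactive
o3: d²=333 > ρ²=36 → inactive
o4: d²=25 ≤ ρ²=36; F_rep = 35·(4,3)/25² = (0.2240,0.1680)
F = F_att + ΣF_rep = (-0.9519,2.3439)
p' = p + 1/10·F = (4.9048,-6.7656)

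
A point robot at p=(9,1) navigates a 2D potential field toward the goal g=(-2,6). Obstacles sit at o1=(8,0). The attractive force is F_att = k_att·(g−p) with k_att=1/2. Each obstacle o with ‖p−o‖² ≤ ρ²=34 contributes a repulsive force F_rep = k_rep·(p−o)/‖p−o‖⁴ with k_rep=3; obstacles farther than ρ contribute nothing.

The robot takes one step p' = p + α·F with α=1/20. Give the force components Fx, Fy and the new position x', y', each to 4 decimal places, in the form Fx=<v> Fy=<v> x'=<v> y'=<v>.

Fx=-4.7500 Fy=3.2500 x'=8.7625 y'=1.1625

F_att = 1/2·(g−p) = 1/2·(-11,5) = (-5.5000,2.5000)
o1: d²=2 ≤ ρ²=34; F_rep = 3·(1,1)/2² = (0.7500,0.7500)
F = F_att + ΣF_rep = (-4.7500,3.2500)
p' = p + 1/20·F = (8.7625,1.1625)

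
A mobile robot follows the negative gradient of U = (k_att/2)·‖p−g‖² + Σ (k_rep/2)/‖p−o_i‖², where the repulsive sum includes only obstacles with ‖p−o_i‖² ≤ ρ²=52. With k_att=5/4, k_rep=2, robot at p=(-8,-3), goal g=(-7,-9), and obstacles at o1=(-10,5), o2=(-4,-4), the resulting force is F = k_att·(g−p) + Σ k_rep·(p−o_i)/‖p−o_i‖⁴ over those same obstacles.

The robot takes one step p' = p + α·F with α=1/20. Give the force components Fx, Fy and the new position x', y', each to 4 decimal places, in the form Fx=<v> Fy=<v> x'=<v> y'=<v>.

Fx=1.2223 Fy=-7.4931 x'=-7.9389 y'=-3.3747

F_att = 5/4·(g−p) = 5/4·(1,-6) = (1.2500,-7.5000)
o1: d²=68 > ρ²=52 → inactive
o2: d²=17 ≤ ρ²=52; F_rep = 2·(-4,1)/17² = (-0.0277,0.0069)
F = F_att + ΣF_rep = (1.2223,-7.4931)
p' = p + 1/20·F = (-7.9389,-3.3747)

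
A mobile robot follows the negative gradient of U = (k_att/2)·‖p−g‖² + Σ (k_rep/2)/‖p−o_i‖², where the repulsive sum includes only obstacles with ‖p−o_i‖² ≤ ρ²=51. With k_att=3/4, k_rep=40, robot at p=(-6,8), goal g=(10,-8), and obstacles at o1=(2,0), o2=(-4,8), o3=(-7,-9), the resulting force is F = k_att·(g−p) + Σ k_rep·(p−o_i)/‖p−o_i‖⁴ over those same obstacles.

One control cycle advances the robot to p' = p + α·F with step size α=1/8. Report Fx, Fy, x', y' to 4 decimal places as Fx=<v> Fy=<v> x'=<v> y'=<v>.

F_att = 3/4·(g−p) = 3/4·(16,-16) = (12.0000,-12.0000)
o1: d²=128 > ρ²=51 → inactive
o2: d²=4 ≤ ρ²=51; F_rep = 40·(-2,0)/4² = (-5.0000,0.0000)
o3: d²=290 > ρ²=51 → inactive
F = F_att + ΣF_rep = (7.0000,-12.0000)
p' = p + 1/8·F = (-5.1250,6.5000)

Fx=7.0000 Fy=-12.0000 x'=-5.1250 y'=6.5000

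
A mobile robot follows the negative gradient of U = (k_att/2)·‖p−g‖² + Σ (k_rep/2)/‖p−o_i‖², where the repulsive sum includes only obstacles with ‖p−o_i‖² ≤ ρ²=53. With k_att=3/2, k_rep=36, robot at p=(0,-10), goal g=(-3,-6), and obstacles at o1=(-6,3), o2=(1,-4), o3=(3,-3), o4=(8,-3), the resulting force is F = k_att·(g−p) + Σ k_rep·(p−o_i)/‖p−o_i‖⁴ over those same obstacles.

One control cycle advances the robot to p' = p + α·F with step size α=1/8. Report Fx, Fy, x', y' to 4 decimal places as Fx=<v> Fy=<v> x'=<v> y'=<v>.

F_att = 3/2·(g−p) = 3/2·(-3,4) = (-4.5000,6.0000)
o1: d²=205 > ρ²=53 → inactive
o2: d²=37 ≤ ρ²=53; F_rep = 36·(-1,-6)/37² = (-0.0263,-0.1578)
o3: d²=58 > ρ²=53 → inactive
o4: d²=113 > ρ²=53 → inactive
F = F_att + ΣF_rep = (-4.5263,5.8422)
p' = p + 1/8·F = (-0.5658,-9.2697)

Fx=-4.5263 Fy=5.8422 x'=-0.5658 y'=-9.2697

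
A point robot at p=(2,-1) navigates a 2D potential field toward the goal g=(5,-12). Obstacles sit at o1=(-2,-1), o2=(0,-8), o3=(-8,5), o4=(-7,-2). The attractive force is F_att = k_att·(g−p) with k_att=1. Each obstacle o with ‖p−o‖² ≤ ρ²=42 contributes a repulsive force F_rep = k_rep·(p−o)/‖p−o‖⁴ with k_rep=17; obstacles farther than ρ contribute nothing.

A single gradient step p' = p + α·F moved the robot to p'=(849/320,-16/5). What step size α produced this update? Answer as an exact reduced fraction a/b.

α = 1/5

F_att = 1·(g−p) = 1·(3,-11) = (3.0000,-11.0000)
o1: d²=16 ≤ ρ²=42; F_rep = 17·(4,0)/16² = (0.2656,0.0000)
o2: d²=53 > ρ²=42 → inactive
o3: d²=136 > ρ²=42 → inactive
o4: d²=82 > ρ²=42 → inactive
F = F_att + ΣF_rep = (3.2656,-11.0000)
Δp = p'−p = (0.6531,-2.2000); α = Δx/Fx = (209/320) / (209/64) = 1/5
check: Δy/Fy = (-11/5) / (-11) = 1/5 ✓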